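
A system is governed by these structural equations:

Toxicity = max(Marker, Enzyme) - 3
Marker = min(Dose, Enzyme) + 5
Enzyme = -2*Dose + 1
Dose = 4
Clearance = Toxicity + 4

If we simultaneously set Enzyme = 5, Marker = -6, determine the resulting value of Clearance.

6

Under do(Enzyme = 5, Marker = -6), each intervened variable's structural equation is replaced by its fixed value.
Toxicity = max(Marker, Enzyme) - 3  [with Marker=-6, Enzyme=5]  = 2
Clearance = Toxicity + 4  [with Toxicity=2]  = 6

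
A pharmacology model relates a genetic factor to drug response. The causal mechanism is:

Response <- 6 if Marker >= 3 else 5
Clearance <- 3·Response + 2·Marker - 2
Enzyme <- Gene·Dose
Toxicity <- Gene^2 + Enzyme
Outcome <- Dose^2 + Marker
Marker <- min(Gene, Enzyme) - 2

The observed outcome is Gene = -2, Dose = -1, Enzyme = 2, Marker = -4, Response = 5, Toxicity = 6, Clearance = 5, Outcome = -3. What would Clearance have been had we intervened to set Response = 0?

-10

Under do(Response=0), the mechanism Response <- 6 if Marker >= 3 else 5 is discarded; Response is fixed at 0.
Enzyme = Gene·Dose  [with Gene=-2, Dose=-1]  = 2
Marker = min(Gene, Enzyme) - 2  [with Gene=-2, Enzyme=2]  = -4
Clearance = 3·Response + 2·Marker - 2  [with Response=0, Marker=-4]  = -10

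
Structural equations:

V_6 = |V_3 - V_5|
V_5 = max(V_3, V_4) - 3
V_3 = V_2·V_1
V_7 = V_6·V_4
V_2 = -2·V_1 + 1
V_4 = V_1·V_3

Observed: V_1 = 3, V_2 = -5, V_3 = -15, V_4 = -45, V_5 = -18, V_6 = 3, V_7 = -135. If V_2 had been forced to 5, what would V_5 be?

do(V_2=5) replaces the equation V_2 = -2·V_1 + 1 with the constant V_2 = 5.
V_3 = V_2·V_1  [with V_2=5, V_1=3]  = 15
V_4 = V_1·V_3  [with V_1=3, V_3=15]  = 45
V_5 = max(V_3, V_4) - 3  [with V_3=15, V_4=45]  = 42

42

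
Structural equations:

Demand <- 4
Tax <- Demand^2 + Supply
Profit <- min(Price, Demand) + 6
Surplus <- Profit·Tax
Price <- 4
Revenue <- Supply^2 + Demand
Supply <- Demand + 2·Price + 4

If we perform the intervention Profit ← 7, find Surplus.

Intervening sets Profit = 7 and removes its equation (Profit <- min(Price, Demand) + 6).
Supply = Demand + 2·Price + 4  [with Demand=4, Price=4]  = 16
Tax = Demand^2 + Supply  [with Demand=4, Supply=16]  = 32
Surplus = Profit·Tax  [with Profit=7, Tax=32]  = 224

224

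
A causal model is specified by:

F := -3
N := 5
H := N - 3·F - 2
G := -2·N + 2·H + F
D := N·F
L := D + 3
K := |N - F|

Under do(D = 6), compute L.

The intervention breaks the incoming arrows to D: D := N·F no longer applies, and D = 6.
L = D + 3  [with D=6]  = 9

9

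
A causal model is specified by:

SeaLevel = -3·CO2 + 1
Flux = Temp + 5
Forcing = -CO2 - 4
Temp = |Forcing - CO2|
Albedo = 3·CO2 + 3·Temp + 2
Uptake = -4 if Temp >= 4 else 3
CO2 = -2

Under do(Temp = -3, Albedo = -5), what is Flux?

2

Setting Temp = -3, Albedo = -5 by intervention discards those variables' equations.
Flux = Temp + 5  [with Temp=-3]  = 2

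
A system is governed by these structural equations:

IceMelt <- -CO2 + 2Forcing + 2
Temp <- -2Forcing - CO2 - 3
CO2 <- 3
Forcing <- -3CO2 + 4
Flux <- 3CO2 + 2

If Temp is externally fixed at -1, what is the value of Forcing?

-5

Under do(Temp=-1), the mechanism Temp <- -2Forcing - CO2 - 3 is discarded; Temp is fixed at -1.
Since Forcing is not a descendant of the intervened variable, it is unaffected.
Forcing = -3CO2 + 4  [with CO2=3]  = -5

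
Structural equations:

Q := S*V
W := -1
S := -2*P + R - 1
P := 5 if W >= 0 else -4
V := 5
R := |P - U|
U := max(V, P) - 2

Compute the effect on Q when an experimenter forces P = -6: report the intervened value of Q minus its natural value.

The intervention breaks the incoming arrows to P: P := 5 if W >= 0 else -4 no longer applies, and P = -6.
U = max(V, P) - 2  [with V=5, P=-6]  = 3
R = |P - U|  [with P=-6, U=3]  = 9
S = -2*P + R - 1  [with P=-6, R=9]  = 20
Q = S*V  [with S=20, V=5]  = 100
Without intervention: P = 5 if W >= 0 else -4  [with W=-1]  = -4; U = max(V, P) - 2  [with V=5, P=-4]  = 3; R = |P - U|  [with P=-4, U=3]  = 7; S = -2*P + R - 1  [with P=-4, R=7]  = 14; Q = S*V  [with S=14, V=5]  = 70.
Change = 100 − 70 = 30.

30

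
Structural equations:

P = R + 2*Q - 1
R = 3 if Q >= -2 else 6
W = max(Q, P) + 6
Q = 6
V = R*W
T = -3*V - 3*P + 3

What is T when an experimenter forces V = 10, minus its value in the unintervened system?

The intervention breaks the incoming arrows to V: V = R*W no longer applies, and V = 10.
R = 3 if Q >= -2 else 6  [with Q=6]  = 3
P = R + 2*Q - 1  [with R=3, Q=6]  = 14
T = -3*V - 3*P + 3  [with V=10, P=14]  = -69
Without intervention: R = 3 if Q >= -2 else 6  [with Q=6]  = 3; P = R + 2*Q - 1  [with R=3, Q=6]  = 14; W = max(Q, P) + 6  [with Q=6, P=14]  = 20; V = R*W  [with R=3, W=20]  = 60; T = -3*V - 3*P + 3  [with V=60, P=14]  = -219.
Change = -69 − (-219) = 150.

150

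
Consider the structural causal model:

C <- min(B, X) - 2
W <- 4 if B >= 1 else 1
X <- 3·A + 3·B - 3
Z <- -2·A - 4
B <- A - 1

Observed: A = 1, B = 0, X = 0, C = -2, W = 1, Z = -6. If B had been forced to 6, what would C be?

Under do(B=6), the mechanism B <- A - 1 is discarded; B is fixed at 6.
X = 3·A + 3·B - 3  [with A=1, B=6]  = 18
C = min(B, X) - 2  [with B=6, X=18]  = 4

4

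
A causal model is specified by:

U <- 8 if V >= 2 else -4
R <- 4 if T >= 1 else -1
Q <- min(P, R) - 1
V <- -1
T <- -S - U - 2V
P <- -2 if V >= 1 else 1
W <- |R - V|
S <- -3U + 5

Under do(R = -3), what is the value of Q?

-4

Intervening sets R = -3 and removes its equation (R <- 4 if T >= 1 else -1).
P = -2 if V >= 1 else 1  [with V=-1]  = 1
Q = min(P, R) - 1  [with P=1, R=-3]  = -4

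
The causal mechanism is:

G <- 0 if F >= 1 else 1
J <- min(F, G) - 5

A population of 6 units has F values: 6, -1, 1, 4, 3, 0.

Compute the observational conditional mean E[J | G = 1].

Conditioning on G=1 selects the 2 unit(s) with F ∈ {-1, 0}. Their J values: -6, -5. Mean = -5.5.

-5.5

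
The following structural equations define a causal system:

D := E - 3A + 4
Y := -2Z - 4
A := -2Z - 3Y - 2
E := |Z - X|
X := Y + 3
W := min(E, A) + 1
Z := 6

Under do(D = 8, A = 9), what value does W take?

Setting D = 8, A = 9 by intervention discards those variables' equations.
Y = -2Z - 4  [with Z=6]  = -16
X = Y + 3  [with Y=-16]  = -13
E = |Z - X|  [with Z=6, X=-13]  = 19
W = min(E, A) + 1  [with E=19, A=9]  = 10

10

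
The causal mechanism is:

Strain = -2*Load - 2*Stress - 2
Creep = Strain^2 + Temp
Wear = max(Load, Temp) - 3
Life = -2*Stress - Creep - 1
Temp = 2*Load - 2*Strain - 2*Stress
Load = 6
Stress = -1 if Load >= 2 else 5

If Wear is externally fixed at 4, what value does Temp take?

38

do(Wear=4) replaces the equation Wear = max(Load, Temp) - 3 with the constant Wear = 4.
No directed path runs from Wear to Temp, so Temp keeps its natural value.
Stress = -1 if Load >= 2 else 5  [with Load=6]  = -1
Strain = -2*Load - 2*Stress - 2  [with Load=6, Stress=-1]  = -12
Temp = 2*Load - 2*Strain - 2*Stress  [with Load=6, Strain=-12, Stress=-1]  = 38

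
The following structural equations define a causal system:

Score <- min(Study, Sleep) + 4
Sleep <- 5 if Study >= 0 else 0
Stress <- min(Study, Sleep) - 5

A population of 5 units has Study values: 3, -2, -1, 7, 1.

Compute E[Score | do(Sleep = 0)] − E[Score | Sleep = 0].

do(Sleep=0) breaks Sleep's dependence on Study. With Sleep=0 fixed, Score across the units is 4, 2, 3, 4, 4, mean 3.4.
E[Score|Sleep=0] averages over only the 2 units with Sleep=0 (Study = -2, -1): Score = 2, 3, mean 2.5.
Difference = 3.4 − 2.5 = 0.9.

0.9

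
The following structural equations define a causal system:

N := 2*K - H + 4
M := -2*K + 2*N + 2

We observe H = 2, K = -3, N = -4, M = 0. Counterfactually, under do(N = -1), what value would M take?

The intervention breaks the incoming arrows to N: N := 2*K - H + 4 no longer applies, and N = -1.
M = -2*K + 2*N + 2  [with K=-3, N=-1]  = 6

6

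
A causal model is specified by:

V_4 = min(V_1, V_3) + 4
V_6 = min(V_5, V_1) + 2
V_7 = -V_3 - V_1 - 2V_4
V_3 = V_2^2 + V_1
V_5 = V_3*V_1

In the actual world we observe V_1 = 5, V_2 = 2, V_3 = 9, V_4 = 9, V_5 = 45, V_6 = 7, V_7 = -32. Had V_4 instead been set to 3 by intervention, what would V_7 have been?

-20

The intervention breaks the incoming arrows to V_4: V_4 = min(V_1, V_3) + 4 no longer applies, and V_4 = 3.
V_3 = V_2^2 + V_1  [with V_2=2, V_1=5]  = 9
V_7 = -V_3 - V_1 - 2V_4  [with V_3=9, V_1=5, V_4=3]  = -20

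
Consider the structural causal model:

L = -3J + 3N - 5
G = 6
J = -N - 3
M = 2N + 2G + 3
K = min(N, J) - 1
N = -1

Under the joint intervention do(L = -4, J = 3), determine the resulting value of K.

-2

Setting L = -4, J = 3 by intervention discards those variables' equations.
K = min(N, J) - 1  [with N=-1, J=3]  = -2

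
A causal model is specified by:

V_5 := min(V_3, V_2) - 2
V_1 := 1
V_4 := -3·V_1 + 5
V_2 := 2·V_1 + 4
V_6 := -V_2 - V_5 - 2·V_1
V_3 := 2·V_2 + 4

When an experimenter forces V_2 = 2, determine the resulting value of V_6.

-4

Under do(V_2=2), the mechanism V_2 := 2·V_1 + 4 is discarded; V_2 is fixed at 2.
V_3 = 2·V_2 + 4  [with V_2=2]  = 8
V_5 = min(V_3, V_2) - 2  [with V_3=8, V_2=2]  = 0
V_6 = -V_2 - V_5 - 2·V_1  [with V_2=2, V_5=0, V_1=1]  = -4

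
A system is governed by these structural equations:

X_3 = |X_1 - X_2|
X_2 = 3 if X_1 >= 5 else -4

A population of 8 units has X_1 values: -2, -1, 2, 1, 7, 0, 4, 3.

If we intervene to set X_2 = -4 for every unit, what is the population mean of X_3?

Under do(X_2=-4), X_2's equation is replaced by X_2=-4 for every unit. Per-unit X_3: 2, 3, 6, 5, 11, 4, 8, 7. Mean = 5.75.

5.75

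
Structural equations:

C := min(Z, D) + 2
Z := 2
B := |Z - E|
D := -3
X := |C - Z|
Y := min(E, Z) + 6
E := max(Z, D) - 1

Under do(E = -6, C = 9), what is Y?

0

The joint intervention fixes E = -6, C = 9, removing each variable's own equation.
Y = min(E, Z) + 6  [with E=-6, Z=2]  = 0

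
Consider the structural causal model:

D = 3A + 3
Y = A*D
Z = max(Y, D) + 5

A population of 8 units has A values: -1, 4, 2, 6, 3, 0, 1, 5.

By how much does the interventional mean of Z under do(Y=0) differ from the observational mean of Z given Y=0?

9

Every unit gets Y=0 under the intervention. Z values become 5, 20, 14, 26, 17, 8, 11, 23; E[Z|do(Y=0)] = 15.5.
Observing Y=0 restricts to units where Y's equation naturally yields 0: A ∈ {-1, 0}. In that subpopulation Z = 5, 8, mean 6.5.
Difference = 15.5 − 6.5 = 9.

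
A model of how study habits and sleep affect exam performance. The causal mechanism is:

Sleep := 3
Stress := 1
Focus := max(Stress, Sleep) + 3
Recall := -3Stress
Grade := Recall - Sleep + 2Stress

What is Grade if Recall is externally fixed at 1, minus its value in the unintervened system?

Intervening sets Recall = 1 and removes its equation (Recall := -3Stress).
Grade = Recall - Sleep + 2Stress  [with Recall=1, Sleep=3, Stress=1]  = 0
Without intervention: Recall = -3Stress  [with Stress=1]  = -3; Grade = Recall - Sleep + 2Stress  [with Recall=-3, Sleep=3, Stress=1]  = -4.
Change = 0 − (-4) = 4.

4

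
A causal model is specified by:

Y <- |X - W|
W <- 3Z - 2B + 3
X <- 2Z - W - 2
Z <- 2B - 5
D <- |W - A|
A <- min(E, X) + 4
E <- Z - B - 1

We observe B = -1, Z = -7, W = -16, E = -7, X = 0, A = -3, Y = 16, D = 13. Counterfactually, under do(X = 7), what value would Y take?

Under do(X=7), the mechanism X <- 2Z - W - 2 is discarded; X is fixed at 7.
Z = 2B - 5  [with B=-1]  = -7
W = 3Z - 2B + 3  [with Z=-7, B=-1]  = -16
Y = |X - W|  [with X=7, W=-16]  = 23

23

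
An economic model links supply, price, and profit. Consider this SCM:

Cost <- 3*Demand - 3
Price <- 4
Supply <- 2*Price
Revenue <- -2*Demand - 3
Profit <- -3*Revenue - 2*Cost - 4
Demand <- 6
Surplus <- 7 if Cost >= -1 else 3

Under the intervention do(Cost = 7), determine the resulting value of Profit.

27

Under do(Cost=7), the mechanism Cost <- 3*Demand - 3 is discarded; Cost is fixed at 7.
Revenue = -2*Demand - 3  [with Demand=6]  = -15
Profit = -3*Revenue - 2*Cost - 4  [with Revenue=-15, Cost=7]  = 27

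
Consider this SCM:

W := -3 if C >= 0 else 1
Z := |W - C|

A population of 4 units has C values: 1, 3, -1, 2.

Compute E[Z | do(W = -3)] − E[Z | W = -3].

-0.75

do(W=-3) breaks W's dependence on C. With W=-3 fixed, Z across the units is 4, 6, 2, 5, mean 4.25.
Conditioning on W=-3 selects the 3 unit(s) with C ∈ {1, 3, 2}. Their Z values: 4, 6, 5. Mean = 5.
Difference = 4.25 − 5 = -0.75.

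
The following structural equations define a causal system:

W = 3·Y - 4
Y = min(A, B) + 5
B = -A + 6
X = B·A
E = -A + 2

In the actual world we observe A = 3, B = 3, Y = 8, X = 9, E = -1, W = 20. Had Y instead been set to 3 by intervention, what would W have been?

The intervention breaks the incoming arrows to Y: Y = min(A, B) + 5 no longer applies, and Y = 3.
W = 3·Y - 4  [with Y=3]  = 5

5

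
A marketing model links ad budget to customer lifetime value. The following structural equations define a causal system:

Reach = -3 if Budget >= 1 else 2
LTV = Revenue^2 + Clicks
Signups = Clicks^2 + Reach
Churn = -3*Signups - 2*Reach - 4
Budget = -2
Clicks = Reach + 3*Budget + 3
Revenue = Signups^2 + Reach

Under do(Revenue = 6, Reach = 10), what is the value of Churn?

The joint intervention fixes Revenue = 6, Reach = 10, removing each variable's own equation.
Clicks = Reach + 3*Budget + 3  [with Reach=10, Budget=-2]  = 7
Signups = Clicks^2 + Reach  [with Clicks=7, Reach=10]  = 59
Churn = -3*Signups - 2*Reach - 4  [with Signups=59, Reach=10]  = -201

-201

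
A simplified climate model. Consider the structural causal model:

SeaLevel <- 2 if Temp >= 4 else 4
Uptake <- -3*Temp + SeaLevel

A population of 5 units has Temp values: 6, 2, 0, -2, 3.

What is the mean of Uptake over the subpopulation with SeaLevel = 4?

Conditioning on SeaLevel=4 selects the 4 unit(s) with Temp ∈ {2, 0, -2, 3}. Their Uptake values: -2, 4, 10, -5. Mean = 1.75.

1.75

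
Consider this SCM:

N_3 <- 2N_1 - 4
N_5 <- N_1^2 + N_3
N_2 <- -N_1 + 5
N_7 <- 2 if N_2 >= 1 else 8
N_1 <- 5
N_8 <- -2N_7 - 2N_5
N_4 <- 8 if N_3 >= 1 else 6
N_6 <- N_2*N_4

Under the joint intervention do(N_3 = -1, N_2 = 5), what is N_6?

30

Setting N_3 = -1, N_2 = 5 by intervention discards those variables' equations.
N_4 = 8 if N_3 >= 1 else 6  [with N_3=-1]  = 6
N_6 = N_2*N_4  [with N_2=5, N_4=6]  = 30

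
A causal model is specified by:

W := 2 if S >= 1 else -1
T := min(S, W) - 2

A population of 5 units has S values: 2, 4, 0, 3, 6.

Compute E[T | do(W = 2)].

Under do(W=2), W's equation is replaced by W=2 for every unit. Per-unit T: 0, 0, -2, 0, 0. Mean = -0.4.

-0.4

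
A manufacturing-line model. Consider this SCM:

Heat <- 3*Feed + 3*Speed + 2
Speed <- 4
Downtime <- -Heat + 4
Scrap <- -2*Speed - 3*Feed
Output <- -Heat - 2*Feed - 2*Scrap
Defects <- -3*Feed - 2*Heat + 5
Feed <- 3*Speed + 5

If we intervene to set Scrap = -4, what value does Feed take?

17

Under do(Scrap=-4), the mechanism Scrap <- -2*Speed - 3*Feed is discarded; Scrap is fixed at -4.
No directed path runs from Scrap to Feed, so Feed keeps its natural value.
Feed = 3*Speed + 5  [with Speed=4]  = 17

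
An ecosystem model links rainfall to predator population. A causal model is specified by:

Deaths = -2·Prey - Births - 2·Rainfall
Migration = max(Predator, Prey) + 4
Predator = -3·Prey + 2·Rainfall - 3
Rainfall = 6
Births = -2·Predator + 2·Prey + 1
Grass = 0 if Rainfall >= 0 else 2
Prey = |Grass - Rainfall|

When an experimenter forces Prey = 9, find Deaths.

-85

The intervention breaks the incoming arrows to Prey: Prey = |Grass - Rainfall| no longer applies, and Prey = 9.
Predator = -3·Prey + 2·Rainfall - 3  [with Prey=9, Rainfall=6]  = -18
Births = -2·Predator + 2·Prey + 1  [with Predator=-18, Prey=9]  = 55
Deaths = -2·Prey - Births - 2·Rainfall  [with Prey=9, Births=55, Rainfall=6]  = -85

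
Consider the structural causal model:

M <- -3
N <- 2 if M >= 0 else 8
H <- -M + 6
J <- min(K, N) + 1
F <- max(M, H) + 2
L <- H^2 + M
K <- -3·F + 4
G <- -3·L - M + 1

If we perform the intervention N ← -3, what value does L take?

78

Under do(N=-3), the mechanism N <- 2 if M >= 0 else 8 is discarded; N is fixed at -3.
Since L is not a descendant of the intervened variable, it is unaffected.
H = -M + 6  [with M=-3]  = 9
L = H^2 + M  [with H=9, M=-3]  = 78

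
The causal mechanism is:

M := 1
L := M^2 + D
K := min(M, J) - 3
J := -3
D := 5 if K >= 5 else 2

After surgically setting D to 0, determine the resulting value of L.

1

Intervening sets D = 0 and removes its equation (D := 5 if K >= 5 else 2).
L = M^2 + D  [with M=1, D=0]  = 1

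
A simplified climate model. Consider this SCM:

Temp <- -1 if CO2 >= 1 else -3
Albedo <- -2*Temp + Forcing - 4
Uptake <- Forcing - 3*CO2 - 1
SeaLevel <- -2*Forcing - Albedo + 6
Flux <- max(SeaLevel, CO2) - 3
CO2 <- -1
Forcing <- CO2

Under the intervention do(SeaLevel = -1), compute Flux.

-4

The intervention breaks the incoming arrows to SeaLevel: SeaLevel <- -2*Forcing - Albedo + 6 no longer applies, and SeaLevel = -1.
Flux = max(SeaLevel, CO2) - 3  [with SeaLevel=-1, CO2=-1]  = -4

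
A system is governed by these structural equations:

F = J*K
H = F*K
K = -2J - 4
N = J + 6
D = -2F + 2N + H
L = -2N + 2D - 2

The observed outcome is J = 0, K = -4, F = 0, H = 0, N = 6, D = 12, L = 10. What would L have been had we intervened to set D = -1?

Intervening sets D = -1 and removes its equation (D = -2F + 2N + H).
N = J + 6  [with J=0]  = 6
L = -2N + 2D - 2  [with N=6, D=-1]  = -16

-16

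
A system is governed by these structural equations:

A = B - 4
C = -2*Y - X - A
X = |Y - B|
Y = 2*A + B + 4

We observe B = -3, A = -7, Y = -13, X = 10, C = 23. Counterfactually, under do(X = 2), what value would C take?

Intervening sets X = 2 and removes its equation (X = |Y - B|).
A = B - 4  [with B=-3]  = -7
Y = 2*A + B + 4  [with A=-7, B=-3]  = -13
C = -2*Y - X - A  [with Y=-13, X=2, A=-7]  = 31

31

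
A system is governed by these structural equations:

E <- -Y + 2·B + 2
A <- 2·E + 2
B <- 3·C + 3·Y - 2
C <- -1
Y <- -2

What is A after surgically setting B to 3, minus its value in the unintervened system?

do(B=3) replaces the equation B <- 3·C + 3·Y - 2 with the constant B = 3.
E = -Y + 2·B + 2  [with Y=-2, B=3]  = 10
A = 2·E + 2  [with E=10]  = 22
Without intervention: B = 3·C + 3·Y - 2  [with C=-1, Y=-2]  = -11; E = -Y + 2·B + 2  [with Y=-2, B=-11]  = -18; A = 2·E + 2  [with E=-18]  = -34.
Change = 22 − (-34) = 56.

56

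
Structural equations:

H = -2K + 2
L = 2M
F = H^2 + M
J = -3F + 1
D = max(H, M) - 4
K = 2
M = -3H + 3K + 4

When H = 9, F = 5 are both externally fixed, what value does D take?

5

Setting H = 9, F = 5 by intervention discards those variables' equations.
M = -3H + 3K + 4  [with H=9, K=2]  = -17
D = max(H, M) - 4  [with H=9, M=-17]  = 5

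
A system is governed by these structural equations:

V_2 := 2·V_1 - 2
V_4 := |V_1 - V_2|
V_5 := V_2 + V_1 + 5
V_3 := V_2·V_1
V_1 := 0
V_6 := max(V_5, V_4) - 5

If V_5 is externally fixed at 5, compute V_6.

The intervention breaks the incoming arrows to V_5: V_5 := V_2 + V_1 + 5 no longer applies, and V_5 = 5.
V_2 = 2·V_1 - 2  [with V_1=0]  = -2
V_4 = |V_1 - V_2|  [with V_1=0, V_2=-2]  = 2
V_6 = max(V_5, V_4) - 5  [with V_5=5, V_4=2]  = 0

0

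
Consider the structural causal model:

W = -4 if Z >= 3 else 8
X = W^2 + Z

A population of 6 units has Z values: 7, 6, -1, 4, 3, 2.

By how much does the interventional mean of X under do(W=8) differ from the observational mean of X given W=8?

3

Under do(W=8), W's equation is replaced by W=8 for every unit. Per-unit X: 71, 70, 63, 68, 67, 66. Mean = 67.5.
Conditioning on W=8 selects the 2 unit(s) with Z ∈ {-1, 2}. Their X values: 63, 66. Mean = 64.5.
Difference = 67.5 − 64.5 = 3.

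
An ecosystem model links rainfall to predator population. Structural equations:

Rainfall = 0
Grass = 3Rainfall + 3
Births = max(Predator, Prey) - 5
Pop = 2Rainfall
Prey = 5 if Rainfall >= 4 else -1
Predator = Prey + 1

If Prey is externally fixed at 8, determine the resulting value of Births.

do(Prey=8) replaces the equation Prey = 5 if Rainfall >= 4 else -1 with the constant Prey = 8.
Predator = Prey + 1  [with Prey=8]  = 9
Births = max(Predator, Prey) - 5  [with Predator=9, Prey=8]  = 4

4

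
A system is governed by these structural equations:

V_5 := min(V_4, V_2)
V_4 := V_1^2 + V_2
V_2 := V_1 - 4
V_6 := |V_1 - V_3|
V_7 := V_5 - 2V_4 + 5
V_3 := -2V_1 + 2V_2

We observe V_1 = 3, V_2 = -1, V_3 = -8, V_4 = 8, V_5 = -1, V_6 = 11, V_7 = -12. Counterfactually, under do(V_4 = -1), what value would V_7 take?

6

The intervention breaks the incoming arrows to V_4: V_4 := V_1^2 + V_2 no longer applies, and V_4 = -1.
V_2 = V_1 - 4  [with V_1=3]  = -1
V_5 = min(V_4, V_2)  [with V_4=-1, V_2=-1]  = -1
V_7 = V_5 - 2V_4 + 5  [with V_5=-1, V_4=-1]  = 6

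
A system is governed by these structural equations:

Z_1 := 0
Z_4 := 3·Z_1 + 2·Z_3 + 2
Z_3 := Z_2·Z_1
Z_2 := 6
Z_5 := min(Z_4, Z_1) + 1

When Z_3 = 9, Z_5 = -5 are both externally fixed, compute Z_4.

20

The joint intervention fixes Z_3 = 9, Z_5 = -5, removing each variable's own equation.
Z_4 = 3·Z_1 + 2·Z_3 + 2  [with Z_1=0, Z_3=9]  = 20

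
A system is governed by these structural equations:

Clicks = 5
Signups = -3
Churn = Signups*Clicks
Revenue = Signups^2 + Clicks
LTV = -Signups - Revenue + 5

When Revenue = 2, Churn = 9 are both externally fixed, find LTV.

The joint intervention fixes Revenue = 2, Churn = 9, removing each variable's own equation.
LTV = -Signups - Revenue + 5  [with Signups=-3, Revenue=2]  = 6

6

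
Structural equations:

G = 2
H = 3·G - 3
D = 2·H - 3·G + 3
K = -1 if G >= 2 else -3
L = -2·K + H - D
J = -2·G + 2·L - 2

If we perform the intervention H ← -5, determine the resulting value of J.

14

Under do(H=-5), the mechanism H = 3·G - 3 is discarded; H is fixed at -5.
D = 2·H - 3·G + 3  [with H=-5, G=2]  = -13
K = -1 if G >= 2 else -3  [with G=2]  = -1
L = -2·K + H - D  [with K=-1, H=-5, D=-13]  = 10
J = -2·G + 2·L - 2  [with G=2, L=10]  = 14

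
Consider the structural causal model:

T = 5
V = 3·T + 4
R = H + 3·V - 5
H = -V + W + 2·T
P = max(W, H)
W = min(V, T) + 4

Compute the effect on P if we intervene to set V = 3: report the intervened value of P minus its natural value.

Under do(V=3), the mechanism V = 3·T + 4 is discarded; V is fixed at 3.
W = min(V, T) + 4  [with V=3, T=5]  = 7
H = -V + W + 2·T  [with V=3, W=7, T=5]  = 14
P = max(W, H)  [with W=7, H=14]  = 14
Without intervention: V = 3·T + 4  [with T=5]  = 19; W = min(V, T) + 4  [with V=19, T=5]  = 9; H = -V + W + 2·T  [with V=19, W=9, T=5]  = 0; P = max(W, H)  [with W=9, H=0]  = 9.
Change = 14 − 9 = 5.

5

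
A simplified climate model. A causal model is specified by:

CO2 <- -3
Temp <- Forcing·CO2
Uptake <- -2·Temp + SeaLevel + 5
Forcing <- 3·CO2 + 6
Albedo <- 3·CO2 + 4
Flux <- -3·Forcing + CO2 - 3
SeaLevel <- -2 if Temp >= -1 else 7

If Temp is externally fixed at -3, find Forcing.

Under do(Temp=-3), the mechanism Temp <- Forcing·CO2 is discarded; Temp is fixed at -3.
Since Forcing is not a descendant of the intervened variable, it is unaffected.
Forcing = 3·CO2 + 6  [with CO2=-3]  = -3

-3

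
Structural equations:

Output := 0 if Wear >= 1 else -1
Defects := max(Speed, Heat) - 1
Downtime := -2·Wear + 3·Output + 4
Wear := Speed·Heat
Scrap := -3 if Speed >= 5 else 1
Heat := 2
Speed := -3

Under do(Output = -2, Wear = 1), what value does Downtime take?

Under do(Output = -2, Wear = 1), each intervened variable's structural equation is replaced by its fixed value.
Downtime = -2·Wear + 3·Output + 4  [with Wear=1, Output=-2]  = -4

-4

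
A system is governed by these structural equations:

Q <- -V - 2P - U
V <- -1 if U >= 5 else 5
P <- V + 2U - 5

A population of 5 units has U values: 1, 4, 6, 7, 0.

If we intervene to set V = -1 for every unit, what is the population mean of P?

Under do(V=-1), V's equation is replaced by V=-1 for every unit. Per-unit P: -4, 2, 6, 8, -6. Mean = 1.2.

1.2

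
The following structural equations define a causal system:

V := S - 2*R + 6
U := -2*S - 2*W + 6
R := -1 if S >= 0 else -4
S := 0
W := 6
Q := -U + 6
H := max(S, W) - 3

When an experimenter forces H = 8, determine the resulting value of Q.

The intervention breaks the incoming arrows to H: H := max(S, W) - 3 no longer applies, and H = 8.
Q is not downstream of the intervention, so its value is determined by the original equations.
U = -2*S - 2*W + 6  [with S=0, W=6]  = -6
Q = -U + 6  [with U=-6]  = 12

12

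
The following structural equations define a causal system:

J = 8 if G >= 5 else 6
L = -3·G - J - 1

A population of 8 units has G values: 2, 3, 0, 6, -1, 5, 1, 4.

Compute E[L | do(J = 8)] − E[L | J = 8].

The intervention sets J=8 in all 8 units regardless of G. Recomputing L per unit gives -15, -18, -9, -27, -6, -24, -12, -21; average -16.5.
Observing J=8 restricts to units where J's equation naturally yields 8: G ∈ {6, 5}. In that subpopulation L = -27, -24, mean -25.5.
Difference = -16.5 − (-25.5) = 9.

9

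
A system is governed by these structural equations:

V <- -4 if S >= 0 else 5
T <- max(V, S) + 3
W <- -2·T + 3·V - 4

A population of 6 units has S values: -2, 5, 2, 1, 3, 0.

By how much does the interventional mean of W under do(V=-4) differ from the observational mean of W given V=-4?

do(V=-4) breaks V's dependence on S. With V=-4 fixed, W across the units is -18, -32, -26, -24, -28, -22, mean -25.
Observing V=-4 restricts to units where V's equation naturally yields -4: S ∈ {5, 2, 1, 3, 0}. In that subpopulation W = -32, -26, -24, -28, -22, mean -26.4.
Difference = -25 − (-26.4) = 1.4.

1.4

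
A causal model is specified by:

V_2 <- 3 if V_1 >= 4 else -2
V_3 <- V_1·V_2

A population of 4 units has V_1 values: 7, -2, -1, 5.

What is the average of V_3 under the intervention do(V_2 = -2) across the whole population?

-4.5

Under do(V_2=-2), V_2's equation is replaced by V_2=-2 for every unit. Per-unit V_3: -14, 4, 2, -10. Mean = -4.5.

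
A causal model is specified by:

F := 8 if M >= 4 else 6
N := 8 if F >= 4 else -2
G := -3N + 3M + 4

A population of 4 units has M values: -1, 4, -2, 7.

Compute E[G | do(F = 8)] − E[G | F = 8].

-10.5

do(F=8) breaks F's dependence on M. With F=8 fixed, G across the units is -23, -8, -26, 1, mean -14.
E[G|F=8] averages over only the 2 units with F=8 (M = 4, 7): G = -8, 1, mean -3.5.
Difference = -14 − (-3.5) = -10.5.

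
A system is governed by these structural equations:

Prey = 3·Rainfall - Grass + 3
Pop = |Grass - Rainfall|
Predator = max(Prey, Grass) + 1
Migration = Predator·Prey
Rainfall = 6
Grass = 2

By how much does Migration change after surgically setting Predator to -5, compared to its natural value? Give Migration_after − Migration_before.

-475

Intervening sets Predator = -5 and removes its equation (Predator = max(Prey, Grass) + 1).
Prey = 3·Rainfall - Grass + 3  [with Rainfall=6, Grass=2]  = 19
Migration = Predator·Prey  [with Predator=-5, Prey=19]  = -95
Without intervention: Prey = 3·Rainfall - Grass + 3  [with Rainfall=6, Grass=2]  = 19; Predator = max(Prey, Grass) + 1  [with Prey=19, Grass=2]  = 20; Migration = Predator·Prey  [with Predator=20, Prey=19]  = 380.
Change = -95 − 380 = -475.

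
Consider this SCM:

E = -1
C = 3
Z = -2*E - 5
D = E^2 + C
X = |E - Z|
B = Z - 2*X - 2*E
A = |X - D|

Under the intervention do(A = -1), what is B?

Intervening sets A = -1 and removes its equation (A = |X - D|).
Since B is not a descendant of the intervened variable, it is unaffected.
Z = -2*E - 5  [with E=-1]  = -3
X = |E - Z|  [with E=-1, Z=-3]  = 2
B = Z - 2*X - 2*E  [with Z=-3, X=2, E=-1]  = -5

-5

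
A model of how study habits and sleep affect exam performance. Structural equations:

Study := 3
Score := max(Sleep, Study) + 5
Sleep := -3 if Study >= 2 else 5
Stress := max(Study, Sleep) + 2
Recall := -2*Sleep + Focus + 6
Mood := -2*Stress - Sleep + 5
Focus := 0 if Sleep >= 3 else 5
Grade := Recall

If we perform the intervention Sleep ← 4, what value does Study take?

3

Under do(Sleep=4), the mechanism Sleep := -3 if Study >= 2 else 5 is discarded; Sleep is fixed at 4.
Study is not downstream of the intervention, so its value is determined by the original equations.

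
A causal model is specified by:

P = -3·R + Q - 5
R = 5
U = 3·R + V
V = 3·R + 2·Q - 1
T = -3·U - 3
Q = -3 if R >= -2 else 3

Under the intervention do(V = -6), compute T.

-30

The intervention breaks the incoming arrows to V: V = 3·R + 2·Q - 1 no longer applies, and V = -6.
U = 3·R + V  [with R=5, V=-6]  = 9
T = -3·U - 3  [with U=9]  = -30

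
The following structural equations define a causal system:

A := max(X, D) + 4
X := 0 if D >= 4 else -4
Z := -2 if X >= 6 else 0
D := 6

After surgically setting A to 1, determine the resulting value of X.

Under do(A=1), the mechanism A := max(X, D) + 4 is discarded; A is fixed at 1.
Since X is not a descendant of the intervened variable, it is unaffected.
X = 0 if D >= 4 else -4  [with D=6]  = 0

0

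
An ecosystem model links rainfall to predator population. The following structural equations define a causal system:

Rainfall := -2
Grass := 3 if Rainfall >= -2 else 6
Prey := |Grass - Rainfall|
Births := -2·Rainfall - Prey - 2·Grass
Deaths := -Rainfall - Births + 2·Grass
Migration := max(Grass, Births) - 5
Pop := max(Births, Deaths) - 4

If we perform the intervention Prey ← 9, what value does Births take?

The intervention breaks the incoming arrows to Prey: Prey := |Grass - Rainfall| no longer applies, and Prey = 9.
Grass = 3 if Rainfall >= -2 else 6  [with Rainfall=-2]  = 3
Births = -2·Rainfall - Prey - 2·Grass  [with Rainfall=-2, Prey=9, Grass=3]  = -11

-11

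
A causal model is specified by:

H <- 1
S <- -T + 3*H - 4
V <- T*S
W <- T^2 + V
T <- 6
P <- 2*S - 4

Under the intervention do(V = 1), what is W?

37

Under do(V=1), the mechanism V <- T*S is discarded; V is fixed at 1.
W = T^2 + V  [with T=6, V=1]  = 37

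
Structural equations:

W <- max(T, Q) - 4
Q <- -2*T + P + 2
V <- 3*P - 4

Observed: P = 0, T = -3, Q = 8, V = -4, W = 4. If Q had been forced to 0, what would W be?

-4

do(Q=0) replaces the equation Q <- -2*T + P + 2 with the constant Q = 0.
W = max(T, Q) - 4  [with T=-3, Q=0]  = -4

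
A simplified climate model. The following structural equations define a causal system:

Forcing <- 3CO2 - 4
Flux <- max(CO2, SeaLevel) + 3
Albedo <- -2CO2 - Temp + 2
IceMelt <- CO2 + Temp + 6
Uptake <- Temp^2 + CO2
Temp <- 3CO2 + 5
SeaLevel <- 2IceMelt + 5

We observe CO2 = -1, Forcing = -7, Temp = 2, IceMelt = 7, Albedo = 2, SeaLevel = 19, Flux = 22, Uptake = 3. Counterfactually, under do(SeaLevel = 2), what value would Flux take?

5

Intervening sets SeaLevel = 2 and removes its equation (SeaLevel <- 2IceMelt + 5).
Flux = max(CO2, SeaLevel) + 3  [with CO2=-1, SeaLevel=2]  = 5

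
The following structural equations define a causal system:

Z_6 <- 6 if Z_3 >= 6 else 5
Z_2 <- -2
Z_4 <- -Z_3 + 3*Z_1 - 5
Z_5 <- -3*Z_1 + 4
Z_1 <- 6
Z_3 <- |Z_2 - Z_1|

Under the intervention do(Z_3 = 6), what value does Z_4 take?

The intervention breaks the incoming arrows to Z_3: Z_3 <- |Z_2 - Z_1| no longer applies, and Z_3 = 6.
Z_4 = -Z_3 + 3*Z_1 - 5  [with Z_3=6, Z_1=6]  = 7

7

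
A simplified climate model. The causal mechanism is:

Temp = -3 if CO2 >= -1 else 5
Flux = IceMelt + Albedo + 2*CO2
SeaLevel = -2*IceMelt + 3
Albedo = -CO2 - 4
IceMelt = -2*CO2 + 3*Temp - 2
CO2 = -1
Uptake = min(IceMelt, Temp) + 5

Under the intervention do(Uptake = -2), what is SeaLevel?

The intervention breaks the incoming arrows to Uptake: Uptake = min(IceMelt, Temp) + 5 no longer applies, and Uptake = -2.
SeaLevel is not downstream of the intervention, so its value is determined by the original equations.
Temp = -3 if CO2 >= -1 else 5  [with CO2=-1]  = -3
IceMelt = -2*CO2 + 3*Temp - 2  [with CO2=-1, Temp=-3]  = -9
SeaLevel = -2*IceMelt + 3  [with IceMelt=-9]  = 21

21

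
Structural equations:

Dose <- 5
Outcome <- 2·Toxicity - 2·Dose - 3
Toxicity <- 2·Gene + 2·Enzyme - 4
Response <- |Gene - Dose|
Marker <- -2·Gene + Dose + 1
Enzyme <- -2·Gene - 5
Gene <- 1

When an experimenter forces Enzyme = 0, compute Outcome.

The intervention breaks the incoming arrows to Enzyme: Enzyme <- -2·Gene - 5 no longer applies, and Enzyme = 0.
Toxicity = 2·Gene + 2·Enzyme - 4  [with Gene=1, Enzyme=0]  = -2
Outcome = 2·Toxicity - 2·Dose - 3  [with Toxicity=-2, Dose=5]  = -17

-17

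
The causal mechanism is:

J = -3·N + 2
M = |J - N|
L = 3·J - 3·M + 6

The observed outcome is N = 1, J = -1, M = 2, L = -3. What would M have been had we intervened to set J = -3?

The intervention breaks the incoming arrows to J: J = -3·N + 2 no longer applies, and J = -3.
M = |J - N|  [with J=-3, N=1]  = 4

4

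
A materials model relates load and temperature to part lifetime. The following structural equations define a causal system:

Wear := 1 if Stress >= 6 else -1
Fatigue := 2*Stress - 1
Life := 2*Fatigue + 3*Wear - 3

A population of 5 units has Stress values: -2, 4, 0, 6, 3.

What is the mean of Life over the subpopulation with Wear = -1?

-3

Observing Wear=-1 restricts to units where Wear's equation naturally yields -1: Stress ∈ {-2, 4, 0, 3}. In that subpopulation Life = -16, 8, -8, 4, mean -3.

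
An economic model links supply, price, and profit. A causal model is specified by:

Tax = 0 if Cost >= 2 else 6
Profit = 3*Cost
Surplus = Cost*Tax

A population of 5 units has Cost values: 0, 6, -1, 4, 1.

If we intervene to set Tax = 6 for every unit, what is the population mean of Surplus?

Every unit gets Tax=6 under the intervention. Surplus values become 0, 36, -6, 24, 6; E[Surplus|do(Tax=6)] = 12.

12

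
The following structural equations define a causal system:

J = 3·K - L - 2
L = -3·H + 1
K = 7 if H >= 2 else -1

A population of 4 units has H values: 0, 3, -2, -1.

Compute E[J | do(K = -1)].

-6

Under do(K=-1), K's equation is replaced by K=-1 for every unit. Per-unit J: -6, 3, -12, -9. Mean = -6.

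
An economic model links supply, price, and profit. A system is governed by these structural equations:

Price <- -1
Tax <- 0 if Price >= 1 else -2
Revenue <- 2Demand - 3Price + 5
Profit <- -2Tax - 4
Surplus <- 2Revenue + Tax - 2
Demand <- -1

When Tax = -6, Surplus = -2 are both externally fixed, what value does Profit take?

Setting Tax = -6, Surplus = -2 by intervention discards those variables' equations.
Profit = -2Tax - 4  [with Tax=-6]  = 8

8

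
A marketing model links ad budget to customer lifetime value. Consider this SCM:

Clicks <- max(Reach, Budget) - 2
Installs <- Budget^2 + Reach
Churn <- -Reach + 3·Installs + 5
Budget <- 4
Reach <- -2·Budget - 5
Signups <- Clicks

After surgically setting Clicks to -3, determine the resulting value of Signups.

do(Clicks=-3) replaces the equation Clicks <- max(Reach, Budget) - 2 with the constant Clicks = -3.
Signups = Clicks  [with Clicks=-3]  = -3

-3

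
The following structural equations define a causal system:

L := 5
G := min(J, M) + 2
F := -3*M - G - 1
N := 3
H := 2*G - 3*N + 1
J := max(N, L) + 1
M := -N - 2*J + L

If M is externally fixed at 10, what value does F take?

-39

The intervention breaks the incoming arrows to M: M := -N - 2*J + L no longer applies, and M = 10.
J = max(N, L) + 1  [with N=3, L=5]  = 6
G = min(J, M) + 2  [with J=6, M=10]  = 8
F = -3*M - G - 1  [with M=10, G=8]  = -39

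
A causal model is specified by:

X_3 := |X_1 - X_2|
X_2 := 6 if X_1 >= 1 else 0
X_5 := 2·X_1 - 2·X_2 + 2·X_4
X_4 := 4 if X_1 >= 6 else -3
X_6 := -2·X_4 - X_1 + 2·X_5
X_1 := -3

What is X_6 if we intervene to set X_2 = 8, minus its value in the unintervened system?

-32

Under do(X_2=8), the mechanism X_2 := 6 if X_1 >= 1 else 0 is discarded; X_2 is fixed at 8.
X_4 = 4 if X_1 >= 6 else -3  [with X_1=-3]  = -3
X_5 = 2·X_1 - 2·X_2 + 2·X_4  [with X_1=-3, X_2=8, X_4=-3]  = -28
X_6 = -2·X_4 - X_1 + 2·X_5  [with X_4=-3, X_1=-3, X_5=-28]  = -47
Without intervention: X_2 = 6 if X_1 >= 1 else 0  [with X_1=-3]  = 0; X_4 = 4 if X_1 >= 6 else -3  [with X_1=-3]  = -3; X_5 = 2·X_1 - 2·X_2 + 2·X_4  [with X_1=-3, X_2=0, X_4=-3]  = -12; X_6 = -2·X_4 - X_1 + 2·X_5  [with X_4=-3, X_1=-3, X_5=-12]  = -15.
Change = -47 − (-15) = -32.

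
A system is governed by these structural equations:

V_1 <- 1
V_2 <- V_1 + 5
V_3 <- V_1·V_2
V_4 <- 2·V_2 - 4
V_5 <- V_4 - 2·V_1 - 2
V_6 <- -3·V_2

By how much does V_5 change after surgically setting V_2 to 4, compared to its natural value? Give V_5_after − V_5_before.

do(V_2=4) replaces the equation V_2 <- V_1 + 5 with the constant V_2 = 4.
V_4 = 2·V_2 - 4  [with V_2=4]  = 4
V_5 = V_4 - 2·V_1 - 2  [with V_4=4, V_1=1]  = 0
Without intervention: V_2 = V_1 + 5  [with V_1=1]  = 6; V_4 = 2·V_2 - 4  [with V_2=6]  = 8; V_5 = V_4 - 2·V_1 - 2  [with V_4=8, V_1=1]  = 4.
Change = 0 − 4 = -4.

-4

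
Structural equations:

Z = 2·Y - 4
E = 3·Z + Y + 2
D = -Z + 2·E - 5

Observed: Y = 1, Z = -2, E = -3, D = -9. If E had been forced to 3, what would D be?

The intervention breaks the incoming arrows to E: E = 3·Z + Y + 2 no longer applies, and E = 3.
Z = 2·Y - 4  [with Y=1]  = -2
D = -Z + 2·E - 5  [with Z=-2, E=3]  = 3

3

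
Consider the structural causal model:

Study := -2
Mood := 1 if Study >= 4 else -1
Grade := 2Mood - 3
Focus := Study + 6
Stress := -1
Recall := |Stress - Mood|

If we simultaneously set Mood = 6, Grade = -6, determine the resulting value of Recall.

7

Setting Mood = 6, Grade = -6 by intervention discards those variables' equations.
Recall = |Stress - Mood|  [with Stress=-1, Mood=6]  = 7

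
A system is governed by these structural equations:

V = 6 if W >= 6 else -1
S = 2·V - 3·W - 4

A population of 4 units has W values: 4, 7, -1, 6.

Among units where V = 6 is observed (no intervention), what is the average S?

Observing V=6 restricts to units where V's equation naturally yields 6: W ∈ {7, 6}. In that subpopulation S = -13, -10, mean -11.5.

-11.5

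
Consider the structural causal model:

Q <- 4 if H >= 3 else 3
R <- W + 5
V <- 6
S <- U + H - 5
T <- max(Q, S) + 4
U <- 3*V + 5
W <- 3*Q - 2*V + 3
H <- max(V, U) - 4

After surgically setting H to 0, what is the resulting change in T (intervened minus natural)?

-19

The intervention breaks the incoming arrows to H: H <- max(V, U) - 4 no longer applies, and H = 0.
U = 3*V + 5  [with V=6]  = 23
S = U + H - 5  [with U=23, H=0]  = 18
Q = 4 if H >= 3 else 3  [with H=0]  = 3
T = max(Q, S) + 4  [with Q=3, S=18]  = 22
Without intervention: U = 3*V + 5  [with V=6]  = 23; H = max(V, U) - 4  [with V=6, U=23]  = 19; S = U + H - 5  [with U=23, H=19]  = 37; Q = 4 if H >= 3 else 3  [with H=19]  = 4; T = max(Q, S) + 4  [with Q=4, S=37]  = 41.
Change = 22 − 41 = -19.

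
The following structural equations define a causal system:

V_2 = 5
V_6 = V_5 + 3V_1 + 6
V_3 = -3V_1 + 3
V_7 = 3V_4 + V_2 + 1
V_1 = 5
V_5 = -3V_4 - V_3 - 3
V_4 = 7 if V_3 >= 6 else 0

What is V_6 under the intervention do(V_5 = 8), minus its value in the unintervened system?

The intervention breaks the incoming arrows to V_5: V_5 = -3V_4 - V_3 - 3 no longer applies, and V_5 = 8.
V_6 = V_5 + 3V_1 + 6  [with V_5=8, V_1=5]  = 29
Without intervention: V_3 = -3V_1 + 3  [with V_1=5]  = -12; V_4 = 7 if V_3 >= 6 else 0  [with V_3=-12]  = 0; V_5 = -3V_4 - V_3 - 3  [with V_4=0, V_3=-12]  = 9; V_6 = V_5 + 3V_1 + 6  [with V_5=9, V_1=5]  = 30.
Change = 29 − 30 = -1.

-1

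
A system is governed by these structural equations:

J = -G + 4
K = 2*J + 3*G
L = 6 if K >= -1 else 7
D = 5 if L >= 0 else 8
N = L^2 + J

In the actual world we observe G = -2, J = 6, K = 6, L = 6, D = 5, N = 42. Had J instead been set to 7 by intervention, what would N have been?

43

Under do(J=7), the mechanism J = -G + 4 is discarded; J is fixed at 7.
K = 2*J + 3*G  [with J=7, G=-2]  = 8
L = 6 if K >= -1 else 7  [with K=8]  = 6
N = L^2 + J  [with L=6, J=7]  = 43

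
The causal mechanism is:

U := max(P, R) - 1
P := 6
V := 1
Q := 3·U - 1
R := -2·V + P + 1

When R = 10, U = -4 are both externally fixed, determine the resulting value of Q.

Setting R = 10, U = -4 by intervention discards those variables' equations.
Q = 3·U - 1  [with U=-4]  = -13

-13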